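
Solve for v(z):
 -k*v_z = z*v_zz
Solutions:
 v(z) = C1 + z^(1 - re(k))*(C2*sin(log(z)*Abs(im(k))) + C3*cos(log(z)*im(k)))


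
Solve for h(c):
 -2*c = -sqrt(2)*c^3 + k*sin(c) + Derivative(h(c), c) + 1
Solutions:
 h(c) = C1 + sqrt(2)*c^4/4 - c^2 - c + k*cos(c)


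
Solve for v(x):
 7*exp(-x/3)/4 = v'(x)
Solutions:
 v(x) = C1 - 21*exp(-x/3)/4


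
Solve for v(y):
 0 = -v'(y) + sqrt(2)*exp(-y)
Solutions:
 v(y) = C1 - sqrt(2)*exp(-y)


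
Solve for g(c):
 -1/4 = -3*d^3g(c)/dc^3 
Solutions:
 g(c) = C1 + C2*c + C3*c^2 + c^3/72


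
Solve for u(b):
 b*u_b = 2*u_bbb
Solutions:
 u(b) = C1 + Integral(C2*airyai(2^(2/3)*b/2) + C3*airybi(2^(2/3)*b/2), b)


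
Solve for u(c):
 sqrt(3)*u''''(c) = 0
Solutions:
 u(c) = C1 + C2*c + C3*c^2 + C4*c^3


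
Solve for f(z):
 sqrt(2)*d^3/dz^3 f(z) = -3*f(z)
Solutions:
 f(z) = C3*exp(-2^(5/6)*3^(1/3)*z/2) + (C1*sin(6^(5/6)*z/4) + C2*cos(6^(5/6)*z/4))*exp(2^(5/6)*3^(1/3)*z/4)


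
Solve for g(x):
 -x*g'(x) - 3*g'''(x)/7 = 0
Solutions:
 g(x) = C1 + Integral(C2*airyai(-3^(2/3)*7^(1/3)*x/3) + C3*airybi(-3^(2/3)*7^(1/3)*x/3), x)


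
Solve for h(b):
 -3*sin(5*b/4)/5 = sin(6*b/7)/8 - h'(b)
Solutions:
 h(b) = C1 - 7*cos(6*b/7)/48 - 12*cos(5*b/4)/25


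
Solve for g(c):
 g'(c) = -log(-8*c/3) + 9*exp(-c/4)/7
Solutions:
 g(c) = C1 - c*log(-c) + c*(-3*log(2) + 1 + log(3)) - 36*exp(-c/4)/7


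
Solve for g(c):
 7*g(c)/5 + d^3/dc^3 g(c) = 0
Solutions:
 g(c) = C3*exp(-5^(2/3)*7^(1/3)*c/5) + (C1*sin(sqrt(3)*5^(2/3)*7^(1/3)*c/10) + C2*cos(sqrt(3)*5^(2/3)*7^(1/3)*c/10))*exp(5^(2/3)*7^(1/3)*c/10)


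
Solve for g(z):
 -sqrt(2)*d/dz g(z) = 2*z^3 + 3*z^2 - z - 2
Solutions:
 g(z) = C1 - sqrt(2)*z^4/4 - sqrt(2)*z^3/2 + sqrt(2)*z^2/4 + sqrt(2)*z


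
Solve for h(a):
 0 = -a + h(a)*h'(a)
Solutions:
 h(a) = -sqrt(C1 + a^2)
 h(a) = sqrt(C1 + a^2)


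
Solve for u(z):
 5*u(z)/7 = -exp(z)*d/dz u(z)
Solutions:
 u(z) = C1*exp(5*exp(-z)/7)


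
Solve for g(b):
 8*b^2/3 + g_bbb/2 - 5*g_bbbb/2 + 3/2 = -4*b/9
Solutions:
 g(b) = C1 + C2*b + C3*b^2 + C4*exp(b/5) - 4*b^5/45 - 61*b^4/27 - 2467*b^3/54


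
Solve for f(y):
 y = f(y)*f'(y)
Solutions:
 f(y) = -sqrt(C1 + y^2)
 f(y) = sqrt(C1 + y^2)


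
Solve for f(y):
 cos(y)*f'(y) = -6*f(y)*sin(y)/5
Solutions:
 f(y) = C1*cos(y)^(6/5)


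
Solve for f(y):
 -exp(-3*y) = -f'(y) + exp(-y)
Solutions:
 f(y) = C1 - exp(-y) - exp(-3*y)/3


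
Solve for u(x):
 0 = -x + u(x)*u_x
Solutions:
 u(x) = -sqrt(C1 + x^2)
 u(x) = sqrt(C1 + x^2)


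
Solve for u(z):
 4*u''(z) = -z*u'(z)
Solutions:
 u(z) = C1 + C2*erf(sqrt(2)*z/4)


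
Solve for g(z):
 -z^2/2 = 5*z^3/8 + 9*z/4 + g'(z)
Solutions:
 g(z) = C1 - 5*z^4/32 - z^3/6 - 9*z^2/8


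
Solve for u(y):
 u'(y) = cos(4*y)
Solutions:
 u(y) = C1 + sin(4*y)/4


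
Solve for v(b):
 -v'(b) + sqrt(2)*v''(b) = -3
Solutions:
 v(b) = C1 + C2*exp(sqrt(2)*b/2) + 3*b


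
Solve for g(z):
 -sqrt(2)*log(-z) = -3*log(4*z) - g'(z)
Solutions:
 g(z) = C1 - z*(3 - sqrt(2))*log(z) + z*(-6*log(2) - sqrt(2) + 3 + sqrt(2)*I*pi)


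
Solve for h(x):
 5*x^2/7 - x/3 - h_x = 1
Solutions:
 h(x) = C1 + 5*x^3/21 - x^2/6 - x


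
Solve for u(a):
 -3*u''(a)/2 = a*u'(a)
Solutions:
 u(a) = C1 + C2*erf(sqrt(3)*a/3)


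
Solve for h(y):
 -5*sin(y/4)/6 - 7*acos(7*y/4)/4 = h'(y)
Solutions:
 h(y) = C1 - 7*y*acos(7*y/4)/4 + sqrt(16 - 49*y^2)/4 + 10*cos(y/4)/3


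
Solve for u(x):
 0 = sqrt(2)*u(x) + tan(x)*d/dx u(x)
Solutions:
 u(x) = C1/sin(x)^(sqrt(2))


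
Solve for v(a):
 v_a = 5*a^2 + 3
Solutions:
 v(a) = C1 + 5*a^3/3 + 3*a


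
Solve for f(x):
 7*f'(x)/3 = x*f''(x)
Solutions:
 f(x) = C1 + C2*x^(10/3)


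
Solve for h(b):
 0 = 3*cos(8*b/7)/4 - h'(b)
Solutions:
 h(b) = C1 + 21*sin(8*b/7)/32


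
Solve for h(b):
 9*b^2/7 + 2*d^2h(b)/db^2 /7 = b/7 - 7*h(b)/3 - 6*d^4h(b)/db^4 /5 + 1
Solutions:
 h(b) = -27*b^2/49 + 3*b/49 + (C1*sin(2^(3/4)*sqrt(3)*35^(1/4)*b*cos(atan(sqrt(3405)/5)/2)/6) + C2*cos(2^(3/4)*sqrt(3)*35^(1/4)*b*cos(atan(sqrt(3405)/5)/2)/6))*exp(-2^(3/4)*sqrt(3)*35^(1/4)*b*sin(atan(sqrt(3405)/5)/2)/6) + (C3*sin(2^(3/4)*sqrt(3)*35^(1/4)*b*cos(atan(sqrt(3405)/5)/2)/6) + C4*cos(2^(3/4)*sqrt(3)*35^(1/4)*b*cos(atan(sqrt(3405)/5)/2)/6))*exp(2^(3/4)*sqrt(3)*35^(1/4)*b*sin(atan(sqrt(3405)/5)/2)/6) + 1353/2401


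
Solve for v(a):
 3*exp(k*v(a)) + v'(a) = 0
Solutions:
 v(a) = Piecewise((log(1/(C1*k + 3*a*k))/k, Ne(k, 0)), (nan, True))
 v(a) = Piecewise((C1 - 3*a, Eq(k, 0)), (nan, True))


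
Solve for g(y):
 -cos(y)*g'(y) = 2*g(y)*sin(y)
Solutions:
 g(y) = C1*cos(y)^2


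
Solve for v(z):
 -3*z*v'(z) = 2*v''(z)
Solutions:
 v(z) = C1 + C2*erf(sqrt(3)*z/2)


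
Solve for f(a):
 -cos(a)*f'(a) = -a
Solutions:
 f(a) = C1 + Integral(a/cos(a), a)


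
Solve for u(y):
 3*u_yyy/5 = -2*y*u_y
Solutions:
 u(y) = C1 + Integral(C2*airyai(-10^(1/3)*3^(2/3)*y/3) + C3*airybi(-10^(1/3)*3^(2/3)*y/3), y)


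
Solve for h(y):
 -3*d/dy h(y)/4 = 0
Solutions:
 h(y) = C1


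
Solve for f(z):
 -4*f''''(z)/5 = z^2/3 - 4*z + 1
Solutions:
 f(z) = C1 + C2*z + C3*z^2 + C4*z^3 - z^6/864 + z^5/24 - 5*z^4/96


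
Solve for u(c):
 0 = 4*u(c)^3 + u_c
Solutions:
 u(c) = -sqrt(2)*sqrt(-1/(C1 - 4*c))/2
 u(c) = sqrt(2)*sqrt(-1/(C1 - 4*c))/2


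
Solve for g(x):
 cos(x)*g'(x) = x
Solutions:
 g(x) = C1 + Integral(x/cos(x), x)


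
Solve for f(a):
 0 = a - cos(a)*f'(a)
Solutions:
 f(a) = C1 + Integral(a/cos(a), a)


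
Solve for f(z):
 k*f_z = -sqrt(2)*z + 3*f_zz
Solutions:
 f(z) = C1 + C2*exp(k*z/3) - sqrt(2)*z^2/(2*k) - 3*sqrt(2)*z/k^2


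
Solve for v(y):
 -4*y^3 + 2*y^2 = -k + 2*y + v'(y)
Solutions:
 v(y) = C1 + k*y - y^4 + 2*y^3/3 - y^2


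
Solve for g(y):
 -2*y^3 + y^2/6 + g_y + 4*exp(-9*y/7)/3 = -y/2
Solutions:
 g(y) = C1 + y^4/2 - y^3/18 - y^2/4 + 28*exp(-9*y/7)/27


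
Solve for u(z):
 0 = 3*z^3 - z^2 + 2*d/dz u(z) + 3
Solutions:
 u(z) = C1 - 3*z^4/8 + z^3/6 - 3*z/2


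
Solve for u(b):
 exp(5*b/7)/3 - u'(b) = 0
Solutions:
 u(b) = C1 + 7*exp(5*b/7)/15


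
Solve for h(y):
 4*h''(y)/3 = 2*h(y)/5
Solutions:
 h(y) = C1*exp(-sqrt(30)*y/10) + C2*exp(sqrt(30)*y/10)


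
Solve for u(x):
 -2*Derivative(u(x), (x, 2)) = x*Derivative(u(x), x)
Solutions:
 u(x) = C1 + C2*erf(x/2)


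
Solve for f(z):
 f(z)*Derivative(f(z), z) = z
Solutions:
 f(z) = -sqrt(C1 + z^2)
 f(z) = sqrt(C1 + z^2)


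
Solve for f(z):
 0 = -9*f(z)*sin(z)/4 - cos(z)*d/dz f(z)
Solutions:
 f(z) = C1*cos(z)^(9/4)


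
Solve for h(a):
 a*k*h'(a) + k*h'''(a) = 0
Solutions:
 h(a) = C1 + Integral(C2*airyai(-a) + C3*airybi(-a), a)


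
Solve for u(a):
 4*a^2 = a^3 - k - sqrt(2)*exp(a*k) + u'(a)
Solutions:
 u(a) = C1 - a^4/4 + 4*a^3/3 + a*k + sqrt(2)*exp(a*k)/k


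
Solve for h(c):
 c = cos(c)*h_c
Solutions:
 h(c) = C1 + Integral(c/cos(c), c)


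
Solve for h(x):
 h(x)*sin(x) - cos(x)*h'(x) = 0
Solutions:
 h(x) = C1/cos(x)


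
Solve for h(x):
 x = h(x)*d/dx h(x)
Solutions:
 h(x) = -sqrt(C1 + x^2)
 h(x) = sqrt(C1 + x^2)


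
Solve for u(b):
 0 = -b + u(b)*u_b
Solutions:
 u(b) = -sqrt(C1 + b^2)
 u(b) = sqrt(C1 + b^2)


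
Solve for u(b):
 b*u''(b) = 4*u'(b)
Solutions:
 u(b) = C1 + C2*b^5


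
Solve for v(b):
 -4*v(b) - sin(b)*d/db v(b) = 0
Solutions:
 v(b) = C1*(cos(b)^2 + 2*cos(b) + 1)/(cos(b)^2 - 2*cos(b) + 1)


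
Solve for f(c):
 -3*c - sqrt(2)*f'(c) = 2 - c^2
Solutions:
 f(c) = C1 + sqrt(2)*c^3/6 - 3*sqrt(2)*c^2/4 - sqrt(2)*c


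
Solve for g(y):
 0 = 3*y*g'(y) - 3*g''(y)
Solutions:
 g(y) = C1 + C2*erfi(sqrt(2)*y/2)


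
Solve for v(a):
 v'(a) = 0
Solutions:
 v(a) = C1


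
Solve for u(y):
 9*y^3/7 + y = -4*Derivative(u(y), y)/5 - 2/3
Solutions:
 u(y) = C1 - 45*y^4/112 - 5*y^2/8 - 5*y/6


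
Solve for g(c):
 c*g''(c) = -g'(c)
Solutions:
 g(c) = C1 + C2*log(c)


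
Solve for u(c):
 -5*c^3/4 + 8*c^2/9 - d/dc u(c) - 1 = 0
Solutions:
 u(c) = C1 - 5*c^4/16 + 8*c^3/27 - c


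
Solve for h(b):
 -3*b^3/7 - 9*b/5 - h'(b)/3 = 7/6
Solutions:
 h(b) = C1 - 9*b^4/28 - 27*b^2/10 - 7*b/2


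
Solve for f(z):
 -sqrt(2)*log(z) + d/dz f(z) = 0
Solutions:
 f(z) = C1 + sqrt(2)*z*log(z) - sqrt(2)*z


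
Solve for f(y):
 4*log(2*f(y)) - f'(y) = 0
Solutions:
 -Integral(1/(log(_y) + log(2)), (_y, f(y)))/4 = C1 - y


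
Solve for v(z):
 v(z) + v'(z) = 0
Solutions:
 v(z) = C1*exp(-z)


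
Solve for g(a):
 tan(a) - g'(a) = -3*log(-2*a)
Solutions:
 g(a) = C1 + 3*a*log(-a) - 3*a + 3*a*log(2) - log(cos(a))


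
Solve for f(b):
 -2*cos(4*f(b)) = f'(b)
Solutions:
 f(b) = -asin((C1 + exp(16*b))/(C1 - exp(16*b)))/4 + pi/4
 f(b) = asin((C1 + exp(16*b))/(C1 - exp(16*b)))/4


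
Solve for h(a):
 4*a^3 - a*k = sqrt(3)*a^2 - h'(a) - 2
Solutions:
 h(a) = C1 - a^4 + sqrt(3)*a^3/3 + a^2*k/2 - 2*a


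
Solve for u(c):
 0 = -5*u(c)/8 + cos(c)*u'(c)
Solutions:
 u(c) = C1*(sin(c) + 1)^(5/16)/(sin(c) - 1)^(5/16)


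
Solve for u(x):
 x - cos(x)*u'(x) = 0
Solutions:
 u(x) = C1 + Integral(x/cos(x), x)


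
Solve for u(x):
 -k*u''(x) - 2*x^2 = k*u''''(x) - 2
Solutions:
 u(x) = C1 + C2*x + C3*exp(-I*x) + C4*exp(I*x) - x^4/(6*k) + 3*x^2/k


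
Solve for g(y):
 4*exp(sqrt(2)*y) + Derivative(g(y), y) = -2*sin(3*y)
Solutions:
 g(y) = C1 - 2*sqrt(2)*exp(sqrt(2)*y) + 2*cos(3*y)/3


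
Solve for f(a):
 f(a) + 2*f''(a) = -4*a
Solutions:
 f(a) = C1*sin(sqrt(2)*a/2) + C2*cos(sqrt(2)*a/2) - 4*a


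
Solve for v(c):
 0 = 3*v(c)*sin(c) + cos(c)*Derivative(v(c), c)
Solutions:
 v(c) = C1*cos(c)^3


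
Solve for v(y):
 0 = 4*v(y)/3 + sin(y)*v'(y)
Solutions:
 v(y) = C1*(cos(y) + 1)^(2/3)/(cos(y) - 1)^(2/3)


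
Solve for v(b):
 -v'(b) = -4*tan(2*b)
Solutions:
 v(b) = C1 - 2*log(cos(2*b))


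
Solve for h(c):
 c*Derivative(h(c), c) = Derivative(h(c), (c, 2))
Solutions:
 h(c) = C1 + C2*erfi(sqrt(2)*c/2)


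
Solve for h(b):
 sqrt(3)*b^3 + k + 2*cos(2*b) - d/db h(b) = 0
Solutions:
 h(b) = C1 + sqrt(3)*b^4/4 + b*k + sin(2*b)


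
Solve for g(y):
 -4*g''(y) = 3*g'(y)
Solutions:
 g(y) = C1 + C2*exp(-3*y/4)


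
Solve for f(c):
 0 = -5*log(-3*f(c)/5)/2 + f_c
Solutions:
 -2*Integral(1/(log(-_y) - log(5) + log(3)), (_y, f(c)))/5 = C1 - c


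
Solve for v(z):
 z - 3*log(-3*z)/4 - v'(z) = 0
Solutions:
 v(z) = C1 + z^2/2 - 3*z*log(-z)/4 + 3*z*(1 - log(3))/4


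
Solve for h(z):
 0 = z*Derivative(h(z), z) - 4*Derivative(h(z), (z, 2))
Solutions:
 h(z) = C1 + C2*erfi(sqrt(2)*z/4)


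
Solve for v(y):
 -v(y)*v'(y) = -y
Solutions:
 v(y) = -sqrt(C1 + y^2)
 v(y) = sqrt(C1 + y^2)


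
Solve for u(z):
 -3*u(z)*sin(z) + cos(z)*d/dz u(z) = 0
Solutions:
 u(z) = C1/cos(z)^3


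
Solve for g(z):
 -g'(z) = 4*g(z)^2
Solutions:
 g(z) = 1/(C1 + 4*z)


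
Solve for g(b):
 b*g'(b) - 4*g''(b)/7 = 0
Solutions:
 g(b) = C1 + C2*erfi(sqrt(14)*b/4)


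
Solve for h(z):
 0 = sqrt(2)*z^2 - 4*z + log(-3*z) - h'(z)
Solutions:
 h(z) = C1 + sqrt(2)*z^3/3 - 2*z^2 + z*log(-z) + z*(-1 + log(3))


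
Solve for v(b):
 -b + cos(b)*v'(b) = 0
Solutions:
 v(b) = C1 + Integral(b/cos(b), b)


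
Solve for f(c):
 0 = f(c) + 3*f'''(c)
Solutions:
 f(c) = C3*exp(-3^(2/3)*c/3) + (C1*sin(3^(1/6)*c/2) + C2*cos(3^(1/6)*c/2))*exp(3^(2/3)*c/6)


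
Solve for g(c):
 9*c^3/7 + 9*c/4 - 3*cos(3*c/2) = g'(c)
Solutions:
 g(c) = C1 + 9*c^4/28 + 9*c^2/8 - 2*sin(3*c/2)


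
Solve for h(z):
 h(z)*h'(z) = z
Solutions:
 h(z) = -sqrt(C1 + z^2)
 h(z) = sqrt(C1 + z^2)


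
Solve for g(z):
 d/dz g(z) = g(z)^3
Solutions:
 g(z) = -sqrt(2)*sqrt(-1/(C1 + z))/2
 g(z) = sqrt(2)*sqrt(-1/(C1 + z))/2


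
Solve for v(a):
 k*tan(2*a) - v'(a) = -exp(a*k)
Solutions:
 v(a) = C1 - k*log(cos(2*a))/2 + Piecewise((exp(a*k)/k, Ne(k, 0)), (a, True))


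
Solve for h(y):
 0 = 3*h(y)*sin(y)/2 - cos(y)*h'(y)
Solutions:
 h(y) = C1/cos(y)^(3/2)


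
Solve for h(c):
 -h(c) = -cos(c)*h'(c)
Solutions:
 h(c) = C1*sqrt(sin(c) + 1)/sqrt(sin(c) - 1)


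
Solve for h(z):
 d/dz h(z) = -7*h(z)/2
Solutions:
 h(z) = C1*exp(-7*z/2)


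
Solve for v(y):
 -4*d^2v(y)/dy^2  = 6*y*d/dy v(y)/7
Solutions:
 v(y) = C1 + C2*erf(sqrt(21)*y/14)


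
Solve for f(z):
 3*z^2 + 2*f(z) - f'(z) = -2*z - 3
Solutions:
 f(z) = C1*exp(2*z) - 3*z^2/2 - 5*z/2 - 11/4


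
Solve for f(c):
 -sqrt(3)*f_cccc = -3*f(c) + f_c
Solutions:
 f(c) = (C1/sqrt(exp(c*sqrt(-6^(2/3)*(1 + sqrt(1 + 256*sqrt(3)))^(1/3)/6 + 4*2^(1/3)*3^(5/6)/(3*(1 + sqrt(1 + 256*sqrt(3)))^(1/3)) + 2*sqrt(2)/sqrt(-8*2^(1/3)*3^(5/6)/(1 + sqrt(1 + 256*sqrt(3)))^(1/3) + 6^(2/3)*(1 + sqrt(1 + 256*sqrt(3)))^(1/3))))) + C2*sqrt(exp(c*sqrt(-6^(2/3)*(1 + sqrt(1 + 256*sqrt(3)))^(1/3)/6 + 4*2^(1/3)*3^(5/6)/(3*(1 + sqrt(1 + 256*sqrt(3)))^(1/3)) + 2*sqrt(2)/sqrt(-8*2^(1/3)*3^(5/6)/(1 + sqrt(1 + 256*sqrt(3)))^(1/3) + 6^(2/3)*(1 + sqrt(1 + 256*sqrt(3)))^(1/3))))))*exp(-sqrt(6)*c*sqrt(-8*2^(1/3)*3^(5/6)/(1 + sqrt(1 + 256*sqrt(3)))^(1/3) + 6^(2/3)*(1 + sqrt(1 + 256*sqrt(3)))^(1/3))/12) + (C3*sin(c*sqrt(-4*2^(1/3)*3^(5/6)/(3*(1 + sqrt(1 + 256*sqrt(3)))^(1/3)) + 6^(2/3)*(1 + sqrt(1 + 256*sqrt(3)))^(1/3)/6 + 2*sqrt(2)/sqrt(-8*2^(1/3)*3^(5/6)/(1 + sqrt(1 + 256*sqrt(3)))^(1/3) + 6^(2/3)*(1 + sqrt(1 + 256*sqrt(3)))^(1/3)))/2) + C4*cos(c*sqrt(-4*2^(1/3)*3^(5/6)/(3*(1 + sqrt(1 + 256*sqrt(3)))^(1/3)) + 6^(2/3)*(1 + sqrt(1 + 256*sqrt(3)))^(1/3)/6 + 2*sqrt(2)/sqrt(-8*2^(1/3)*3^(5/6)/(1 + sqrt(1 + 256*sqrt(3)))^(1/3) + 6^(2/3)*(1 + sqrt(1 + 256*sqrt(3)))^(1/3)))/2))*exp(sqrt(6)*c*sqrt(-8*2^(1/3)*3^(5/6)/(1 + sqrt(1 + 256*sqrt(3)))^(1/3) + 6^(2/3)*(1 + sqrt(1 + 256*sqrt(3)))^(1/3))/12)


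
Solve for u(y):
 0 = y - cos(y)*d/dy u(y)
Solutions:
 u(y) = C1 + Integral(y/cos(y), y)


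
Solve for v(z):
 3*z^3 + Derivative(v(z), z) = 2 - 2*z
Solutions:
 v(z) = C1 - 3*z^4/4 - z^2 + 2*z


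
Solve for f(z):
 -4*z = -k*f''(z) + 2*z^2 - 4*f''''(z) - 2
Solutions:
 f(z) = C1 + C2*z + C3*exp(-z*sqrt(-k)/2) + C4*exp(z*sqrt(-k)/2) + z^4/(6*k) + 2*z^3/(3*k) + z^2*(-1 - 8/k)/k


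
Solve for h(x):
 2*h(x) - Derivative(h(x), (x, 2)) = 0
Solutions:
 h(x) = C1*exp(-sqrt(2)*x) + C2*exp(sqrt(2)*x)


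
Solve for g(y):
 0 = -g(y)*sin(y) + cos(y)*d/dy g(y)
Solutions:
 g(y) = C1/cos(y)


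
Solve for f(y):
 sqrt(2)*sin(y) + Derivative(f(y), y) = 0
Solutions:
 f(y) = C1 + sqrt(2)*cos(y)


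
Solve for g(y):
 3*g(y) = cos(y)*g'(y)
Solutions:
 g(y) = C1*(sin(y) + 1)^(3/2)/(sin(y) - 1)^(3/2)


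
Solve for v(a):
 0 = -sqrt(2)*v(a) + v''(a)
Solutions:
 v(a) = C1*exp(-2^(1/4)*a) + C2*exp(2^(1/4)*a)


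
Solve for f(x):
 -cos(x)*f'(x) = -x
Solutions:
 f(x) = C1 + Integral(x/cos(x), x)


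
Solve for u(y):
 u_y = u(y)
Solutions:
 u(y) = C1*exp(y)


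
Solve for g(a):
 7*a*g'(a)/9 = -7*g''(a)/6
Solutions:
 g(a) = C1 + C2*erf(sqrt(3)*a/3)


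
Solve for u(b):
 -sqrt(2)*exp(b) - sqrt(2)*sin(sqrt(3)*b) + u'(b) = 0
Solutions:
 u(b) = C1 + sqrt(2)*exp(b) - sqrt(6)*cos(sqrt(3)*b)/3


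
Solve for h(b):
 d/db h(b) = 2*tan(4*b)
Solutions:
 h(b) = C1 - log(cos(4*b))/2


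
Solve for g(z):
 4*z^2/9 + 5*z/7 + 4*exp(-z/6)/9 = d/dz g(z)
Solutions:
 g(z) = C1 + 4*z^3/27 + 5*z^2/14 - 8*exp(-z/6)/3


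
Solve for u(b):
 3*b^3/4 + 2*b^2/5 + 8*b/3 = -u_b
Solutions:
 u(b) = C1 - 3*b^4/16 - 2*b^3/15 - 4*b^2/3


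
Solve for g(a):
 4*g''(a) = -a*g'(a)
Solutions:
 g(a) = C1 + C2*erf(sqrt(2)*a/4)


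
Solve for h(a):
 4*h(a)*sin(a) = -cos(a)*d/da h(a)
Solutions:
 h(a) = C1*cos(a)^4


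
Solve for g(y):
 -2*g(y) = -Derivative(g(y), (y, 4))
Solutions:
 g(y) = C1*exp(-2^(1/4)*y) + C2*exp(2^(1/4)*y) + C3*sin(2^(1/4)*y) + C4*cos(2^(1/4)*y)


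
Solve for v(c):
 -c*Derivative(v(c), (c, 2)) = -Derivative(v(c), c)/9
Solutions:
 v(c) = C1 + C2*c^(10/9)


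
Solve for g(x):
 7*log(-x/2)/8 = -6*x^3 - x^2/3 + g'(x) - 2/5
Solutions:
 g(x) = C1 + 3*x^4/2 + x^3/9 + 7*x*log(-x)/8 + x*(-35*log(2) - 19)/40


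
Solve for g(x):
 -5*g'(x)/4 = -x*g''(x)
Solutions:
 g(x) = C1 + C2*x^(9/4)


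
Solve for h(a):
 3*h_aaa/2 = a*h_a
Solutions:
 h(a) = C1 + Integral(C2*airyai(2^(1/3)*3^(2/3)*a/3) + C3*airybi(2^(1/3)*3^(2/3)*a/3), a)


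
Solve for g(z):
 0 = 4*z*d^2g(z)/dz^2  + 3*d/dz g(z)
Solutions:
 g(z) = C1 + C2*z^(1/4)


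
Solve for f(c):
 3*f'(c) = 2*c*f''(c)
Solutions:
 f(c) = C1 + C2*c^(5/2)


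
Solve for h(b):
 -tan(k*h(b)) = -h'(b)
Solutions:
 h(b) = Piecewise((-asin(exp(C1*k + b*k))/k + pi/k, Ne(k, 0)), (nan, True))
 h(b) = Piecewise((asin(exp(C1*k + b*k))/k, Ne(k, 0)), (nan, True))


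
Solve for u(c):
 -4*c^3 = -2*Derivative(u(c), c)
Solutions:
 u(c) = C1 + c^4/2


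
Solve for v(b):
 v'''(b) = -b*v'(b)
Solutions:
 v(b) = C1 + Integral(C2*airyai(-b) + C3*airybi(-b), b)


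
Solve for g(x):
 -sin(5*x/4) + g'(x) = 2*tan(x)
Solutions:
 g(x) = C1 - 2*log(cos(x)) - 4*cos(5*x/4)/5


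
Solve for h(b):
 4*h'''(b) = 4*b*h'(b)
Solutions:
 h(b) = C1 + Integral(C2*airyai(b) + C3*airybi(b), b)


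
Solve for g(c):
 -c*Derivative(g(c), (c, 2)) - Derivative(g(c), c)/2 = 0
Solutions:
 g(c) = C1 + C2*sqrt(c)


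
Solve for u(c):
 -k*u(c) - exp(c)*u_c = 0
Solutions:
 u(c) = C1*exp(k*exp(-c))


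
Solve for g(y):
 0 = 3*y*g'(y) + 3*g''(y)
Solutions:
 g(y) = C1 + C2*erf(sqrt(2)*y/2)


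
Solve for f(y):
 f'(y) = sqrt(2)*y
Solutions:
 f(y) = C1 + sqrt(2)*y^2/2


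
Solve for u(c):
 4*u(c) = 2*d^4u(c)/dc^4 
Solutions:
 u(c) = C1*exp(-2^(1/4)*c) + C2*exp(2^(1/4)*c) + C3*sin(2^(1/4)*c) + C4*cos(2^(1/4)*c)


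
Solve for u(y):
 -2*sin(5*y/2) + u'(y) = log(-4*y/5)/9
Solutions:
 u(y) = C1 + y*log(-y)/9 - y*log(5)/9 - y/9 + 2*y*log(2)/9 - 4*cos(5*y/2)/5


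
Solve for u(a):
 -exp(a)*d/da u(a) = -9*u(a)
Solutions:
 u(a) = C1*exp(-9*exp(-a))


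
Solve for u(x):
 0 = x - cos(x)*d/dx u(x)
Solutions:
 u(x) = C1 + Integral(x/cos(x), x)


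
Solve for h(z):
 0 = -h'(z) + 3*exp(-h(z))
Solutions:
 h(z) = log(C1 + 3*z)


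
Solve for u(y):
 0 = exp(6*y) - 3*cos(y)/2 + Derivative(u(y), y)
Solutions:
 u(y) = C1 - exp(6*y)/6 + 3*sin(y)/2


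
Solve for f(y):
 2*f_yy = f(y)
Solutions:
 f(y) = C1*exp(-sqrt(2)*y/2) + C2*exp(sqrt(2)*y/2)


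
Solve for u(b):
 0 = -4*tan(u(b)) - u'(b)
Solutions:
 u(b) = pi - asin(C1*exp(-4*b))
 u(b) = asin(C1*exp(-4*b))


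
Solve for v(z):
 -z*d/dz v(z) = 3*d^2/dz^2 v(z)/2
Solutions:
 v(z) = C1 + C2*erf(sqrt(3)*z/3)


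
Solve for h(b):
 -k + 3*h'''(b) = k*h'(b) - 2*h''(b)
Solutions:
 h(b) = C1 + C2*exp(b*(sqrt(3*k + 1) - 1)/3) + C3*exp(-b*(sqrt(3*k + 1) + 1)/3) - b


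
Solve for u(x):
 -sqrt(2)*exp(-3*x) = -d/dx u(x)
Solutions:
 u(x) = C1 - sqrt(2)*exp(-3*x)/3


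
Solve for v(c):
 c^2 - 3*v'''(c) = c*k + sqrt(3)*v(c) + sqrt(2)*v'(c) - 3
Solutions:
 v(c) = C1*exp(c*(-2*2^(5/6)/(9*sqrt(3) + sqrt(8*sqrt(2) + 243))^(1/3) + 2^(2/3)*(9*sqrt(3) + sqrt(8*sqrt(2) + 243))^(1/3))/12)*sin(sqrt(3)*c*(2*2^(5/6)/(9*sqrt(3) + sqrt(8*sqrt(2) + 243))^(1/3) + 2^(2/3)*(9*sqrt(3) + sqrt(8*sqrt(2) + 243))^(1/3))/12) + C2*exp(c*(-2*2^(5/6)/(9*sqrt(3) + sqrt(8*sqrt(2) + 243))^(1/3) + 2^(2/3)*(9*sqrt(3) + sqrt(8*sqrt(2) + 243))^(1/3))/12)*cos(sqrt(3)*c*(2*2^(5/6)/(9*sqrt(3) + sqrt(8*sqrt(2) + 243))^(1/3) + 2^(2/3)*(9*sqrt(3) + sqrt(8*sqrt(2) + 243))^(1/3))/12) + C3*exp(-c*(-2*2^(5/6)/(9*sqrt(3) + sqrt(8*sqrt(2) + 243))^(1/3) + 2^(2/3)*(9*sqrt(3) + sqrt(8*sqrt(2) + 243))^(1/3))/6) + sqrt(3)*c^2/3 - sqrt(3)*c*k/3 - 2*sqrt(2)*c/3 + sqrt(2)*k/3 + 13*sqrt(3)/9


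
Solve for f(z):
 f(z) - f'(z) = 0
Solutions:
 f(z) = C1*exp(z)


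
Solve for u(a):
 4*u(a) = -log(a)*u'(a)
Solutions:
 u(a) = C1*exp(-4*li(a))


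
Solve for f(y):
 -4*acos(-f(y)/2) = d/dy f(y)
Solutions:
 Integral(1/acos(-_y/2), (_y, f(y))) = C1 - 4*y


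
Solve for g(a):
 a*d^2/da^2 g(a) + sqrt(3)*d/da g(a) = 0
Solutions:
 g(a) = C1 + C2*a^(1 - sqrt(3))


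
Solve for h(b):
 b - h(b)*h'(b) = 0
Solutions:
 h(b) = -sqrt(C1 + b^2)
 h(b) = sqrt(C1 + b^2)


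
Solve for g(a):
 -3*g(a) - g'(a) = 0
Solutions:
 g(a) = C1*exp(-3*a)


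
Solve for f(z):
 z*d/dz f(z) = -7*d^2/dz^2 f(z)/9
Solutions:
 f(z) = C1 + C2*erf(3*sqrt(14)*z/14)


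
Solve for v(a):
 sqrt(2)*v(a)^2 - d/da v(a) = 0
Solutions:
 v(a) = -1/(C1 + sqrt(2)*a)


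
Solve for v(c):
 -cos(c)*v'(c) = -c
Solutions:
 v(c) = C1 + Integral(c/cos(c), c)


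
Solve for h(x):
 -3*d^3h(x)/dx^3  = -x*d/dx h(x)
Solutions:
 h(x) = C1 + Integral(C2*airyai(3^(2/3)*x/3) + C3*airybi(3^(2/3)*x/3), x)


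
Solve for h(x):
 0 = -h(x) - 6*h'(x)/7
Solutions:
 h(x) = C1*exp(-7*x/6)


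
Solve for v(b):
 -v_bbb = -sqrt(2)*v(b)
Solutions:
 v(b) = C3*exp(2^(1/6)*b) + (C1*sin(2^(1/6)*sqrt(3)*b/2) + C2*cos(2^(1/6)*sqrt(3)*b/2))*exp(-2^(1/6)*b/2)


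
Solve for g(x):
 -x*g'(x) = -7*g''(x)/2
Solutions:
 g(x) = C1 + C2*erfi(sqrt(7)*x/7)


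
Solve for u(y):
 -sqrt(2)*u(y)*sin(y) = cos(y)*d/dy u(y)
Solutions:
 u(y) = C1*cos(y)^(sqrt(2))


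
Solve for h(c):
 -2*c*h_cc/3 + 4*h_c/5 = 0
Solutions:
 h(c) = C1 + C2*c^(11/5)


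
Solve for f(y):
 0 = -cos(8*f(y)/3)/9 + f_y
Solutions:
 -y/9 - 3*log(sin(8*f(y)/3) - 1)/16 + 3*log(sin(8*f(y)/3) + 1)/16 = C1


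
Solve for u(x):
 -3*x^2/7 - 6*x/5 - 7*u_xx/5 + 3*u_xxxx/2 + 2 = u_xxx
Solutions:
 u(x) = C1 + C2*x + C3*exp(x*(5 - sqrt(235))/15) + C4*exp(x*(5 + sqrt(235))/15) - 5*x^4/196 - 24*x^3/343 + 2575*x^2/4802


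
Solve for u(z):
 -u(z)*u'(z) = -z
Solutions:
 u(z) = -sqrt(C1 + z^2)
 u(z) = sqrt(C1 + z^2)


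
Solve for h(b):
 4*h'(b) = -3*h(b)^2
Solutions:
 h(b) = 4/(C1 + 3*b)


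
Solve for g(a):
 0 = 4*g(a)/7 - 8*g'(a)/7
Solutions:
 g(a) = C1*exp(a/2)


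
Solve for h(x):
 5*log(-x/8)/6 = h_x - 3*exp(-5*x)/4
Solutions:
 h(x) = C1 + 5*x*log(-x)/6 + 5*x*(-3*log(2) - 1)/6 - 3*exp(-5*x)/20


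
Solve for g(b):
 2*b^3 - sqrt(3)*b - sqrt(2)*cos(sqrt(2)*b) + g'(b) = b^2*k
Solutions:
 g(b) = C1 - b^4/2 + b^3*k/3 + sqrt(3)*b^2/2 + sin(sqrt(2)*b)


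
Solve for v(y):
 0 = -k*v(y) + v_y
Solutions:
 v(y) = C1*exp(k*y)


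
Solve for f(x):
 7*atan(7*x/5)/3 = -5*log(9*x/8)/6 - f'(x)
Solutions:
 f(x) = C1 - 5*x*log(x)/6 - 7*x*atan(7*x/5)/3 - 5*x*log(3)/3 + 5*x/6 + 5*x*log(2)/2 + 5*log(49*x^2 + 25)/6


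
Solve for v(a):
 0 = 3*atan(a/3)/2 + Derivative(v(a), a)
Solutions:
 v(a) = C1 - 3*a*atan(a/3)/2 + 9*log(a^2 + 9)/4


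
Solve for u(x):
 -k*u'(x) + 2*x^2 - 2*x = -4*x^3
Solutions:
 u(x) = C1 + x^4/k + 2*x^3/(3*k) - x^2/k


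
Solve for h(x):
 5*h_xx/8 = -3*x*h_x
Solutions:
 h(x) = C1 + C2*erf(2*sqrt(15)*x/5)


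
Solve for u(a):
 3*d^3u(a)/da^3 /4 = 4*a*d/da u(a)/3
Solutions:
 u(a) = C1 + Integral(C2*airyai(2*6^(1/3)*a/3) + C3*airybi(2*6^(1/3)*a/3), a)


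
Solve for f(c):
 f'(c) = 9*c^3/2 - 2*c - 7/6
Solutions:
 f(c) = C1 + 9*c^4/8 - c^2 - 7*c/6


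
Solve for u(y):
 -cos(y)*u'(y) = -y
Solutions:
 u(y) = C1 + Integral(y/cos(y), y)


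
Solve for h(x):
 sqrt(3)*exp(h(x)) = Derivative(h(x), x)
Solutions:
 h(x) = log(-1/(C1 + sqrt(3)*x))


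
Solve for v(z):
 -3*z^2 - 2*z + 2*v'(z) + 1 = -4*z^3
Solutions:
 v(z) = C1 - z^4/2 + z^3/2 + z^2/2 - z/2


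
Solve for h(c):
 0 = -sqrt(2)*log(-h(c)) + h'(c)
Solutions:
 -li(-h(c)) = C1 + sqrt(2)*c


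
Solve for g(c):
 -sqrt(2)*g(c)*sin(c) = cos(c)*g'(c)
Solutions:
 g(c) = C1*cos(c)^(sqrt(2))


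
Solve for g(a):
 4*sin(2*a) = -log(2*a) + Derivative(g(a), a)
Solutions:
 g(a) = C1 + a*log(a) - a + a*log(2) - 2*cos(2*a)


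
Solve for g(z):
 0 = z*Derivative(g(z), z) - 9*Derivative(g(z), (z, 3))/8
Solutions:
 g(z) = C1 + Integral(C2*airyai(2*3^(1/3)*z/3) + C3*airybi(2*3^(1/3)*z/3), z)


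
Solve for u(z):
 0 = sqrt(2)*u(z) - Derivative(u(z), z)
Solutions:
 u(z) = C1*exp(sqrt(2)*z)


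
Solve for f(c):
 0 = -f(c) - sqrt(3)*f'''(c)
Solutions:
 f(c) = C3*exp(-3^(5/6)*c/3) + (C1*sin(3^(1/3)*c/2) + C2*cos(3^(1/3)*c/2))*exp(3^(5/6)*c/6)


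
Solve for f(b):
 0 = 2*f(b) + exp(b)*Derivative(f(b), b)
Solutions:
 f(b) = C1*exp(2*exp(-b))


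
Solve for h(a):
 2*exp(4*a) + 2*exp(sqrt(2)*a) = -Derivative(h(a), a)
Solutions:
 h(a) = C1 - exp(4*a)/2 - sqrt(2)*exp(sqrt(2)*a)


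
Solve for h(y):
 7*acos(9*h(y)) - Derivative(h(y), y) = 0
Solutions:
 Integral(1/acos(9*_y), (_y, h(y))) = C1 + 7*y


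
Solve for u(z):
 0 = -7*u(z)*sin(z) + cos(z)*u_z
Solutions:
 u(z) = C1/cos(z)^7


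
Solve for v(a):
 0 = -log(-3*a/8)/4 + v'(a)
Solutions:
 v(a) = C1 + a*log(-a)/4 + a*(-3*log(2) - 1 + log(3))/4


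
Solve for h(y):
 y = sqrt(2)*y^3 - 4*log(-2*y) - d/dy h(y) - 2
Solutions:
 h(y) = C1 + sqrt(2)*y^4/4 - y^2/2 - 4*y*log(-y) + 2*y*(1 - 2*log(2))


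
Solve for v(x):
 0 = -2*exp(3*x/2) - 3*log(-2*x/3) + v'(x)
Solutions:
 v(x) = C1 + 3*x*log(-x) + 3*x*(-log(3) - 1 + log(2)) + 4*exp(3*x/2)/3


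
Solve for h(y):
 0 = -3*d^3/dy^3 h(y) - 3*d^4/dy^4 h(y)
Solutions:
 h(y) = C1 + C2*y + C3*y^2 + C4*exp(-y)


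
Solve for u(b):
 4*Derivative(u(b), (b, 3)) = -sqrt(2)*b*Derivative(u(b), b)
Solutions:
 u(b) = C1 + Integral(C2*airyai(-sqrt(2)*b/2) + C3*airybi(-sqrt(2)*b/2), b)


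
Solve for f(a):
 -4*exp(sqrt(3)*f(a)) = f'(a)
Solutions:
 f(a) = sqrt(3)*(2*log(1/(C1 + 4*a)) - log(3))/6


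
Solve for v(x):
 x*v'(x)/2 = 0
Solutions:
 v(x) = C1


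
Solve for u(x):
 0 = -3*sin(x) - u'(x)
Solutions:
 u(x) = C1 + 3*cos(x)


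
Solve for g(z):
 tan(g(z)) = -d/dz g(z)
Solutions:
 g(z) = pi - asin(C1*exp(-z))
 g(z) = asin(C1*exp(-z))


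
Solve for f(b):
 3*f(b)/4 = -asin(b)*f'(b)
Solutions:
 f(b) = C1*exp(-3*Integral(1/asin(b), b)/4)


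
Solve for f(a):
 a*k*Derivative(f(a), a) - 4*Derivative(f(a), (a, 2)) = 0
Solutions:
 f(a) = Piecewise((-sqrt(2)*sqrt(pi)*C1*erf(sqrt(2)*a*sqrt(-k)/4)/sqrt(-k) - C2, (k > 0) | (k < 0)), (-C1*a - C2, True))


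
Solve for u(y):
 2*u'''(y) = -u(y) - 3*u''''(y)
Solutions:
 u(y) = C1*exp(y*(-1 + sqrt(1 + 6*2^(2/3)/(1 + sqrt(15)*I)^(1/3) + 3*2^(1/3)*(1 + sqrt(15)*I)^(1/3)))/6)*sin(y*sqrt(Abs(-2 + 6*2^(2/3)/(1 + sqrt(15)*I)^(1/3) + 2/sqrt(1 + 6*2^(2/3)/(1 + sqrt(15)*I)^(1/3) + 3*2^(1/3)*(1 + sqrt(15)*I)^(1/3)) + 3*2^(1/3)*(1 + sqrt(15)*I)^(1/3)))/6) + C2*exp(y*(-1 + sqrt(1 + 6*2^(2/3)/(1 + sqrt(15)*I)^(1/3) + 3*2^(1/3)*(1 + sqrt(15)*I)^(1/3)))/6)*cos(y*sqrt(-2 + 6*2^(2/3)/(1 + sqrt(15)*I)^(1/3) + 2/sqrt(1 + 6*2^(2/3)/(1 + sqrt(15)*I)^(1/3) + 3*2^(1/3)*(1 + sqrt(15)*I)^(1/3)) + 3*2^(1/3)*(1 + sqrt(15)*I)^(1/3))/6) + C3*exp(-y*(1 + sqrt(1 + 6*2^(2/3)/(1 + sqrt(15)*I)^(1/3) + 3*2^(1/3)*(1 + sqrt(15)*I)^(1/3)))/6)*sin(y*sqrt(Abs(2 - 3*2^(1/3)*(1 + sqrt(15)*I)^(1/3) + 2/sqrt(1 + 6*2^(2/3)/(1 + sqrt(15)*I)^(1/3) + 3*2^(1/3)*(1 + sqrt(15)*I)^(1/3)) - 6*2^(2/3)/(1 + sqrt(15)*I)^(1/3)))/6) + C4*exp(-y*(1 + sqrt(1 + 6*2^(2/3)/(1 + sqrt(15)*I)^(1/3) + 3*2^(1/3)*(1 + sqrt(15)*I)^(1/3)))/6)*cos(y*sqrt(-2 + 6*2^(2/3)/(1 + sqrt(15)*I)^(1/3) - 2/sqrt(1 + 6*2^(2/3)/(1 + sqrt(15)*I)^(1/3) + 3*2^(1/3)*(1 + sqrt(15)*I)^(1/3)) + 3*2^(1/3)*(1 + sqrt(15)*I)^(1/3))/6)


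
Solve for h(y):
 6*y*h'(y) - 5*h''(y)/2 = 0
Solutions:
 h(y) = C1 + C2*erfi(sqrt(30)*y/5)


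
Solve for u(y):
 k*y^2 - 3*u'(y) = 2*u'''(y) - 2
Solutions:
 u(y) = C1 + C2*sin(sqrt(6)*y/2) + C3*cos(sqrt(6)*y/2) + k*y^3/9 - 4*k*y/9 + 2*y/3


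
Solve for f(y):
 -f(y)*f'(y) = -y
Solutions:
 f(y) = -sqrt(C1 + y^2)
 f(y) = sqrt(C1 + y^2)


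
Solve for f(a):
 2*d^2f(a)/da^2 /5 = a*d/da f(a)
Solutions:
 f(a) = C1 + C2*erfi(sqrt(5)*a/2)


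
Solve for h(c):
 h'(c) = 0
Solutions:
 h(c) = C1


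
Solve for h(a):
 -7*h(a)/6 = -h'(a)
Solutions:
 h(a) = C1*exp(7*a/6)


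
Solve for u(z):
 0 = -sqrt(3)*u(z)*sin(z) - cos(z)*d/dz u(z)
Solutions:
 u(z) = C1*cos(z)^(sqrt(3))


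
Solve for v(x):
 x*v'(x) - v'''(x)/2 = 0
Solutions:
 v(x) = C1 + Integral(C2*airyai(2^(1/3)*x) + C3*airybi(2^(1/3)*x), x)


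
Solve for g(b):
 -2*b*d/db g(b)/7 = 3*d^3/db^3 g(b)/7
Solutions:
 g(b) = C1 + Integral(C2*airyai(-2^(1/3)*3^(2/3)*b/3) + C3*airybi(-2^(1/3)*3^(2/3)*b/3), b)


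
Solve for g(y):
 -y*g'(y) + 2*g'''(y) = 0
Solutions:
 g(y) = C1 + Integral(C2*airyai(2^(2/3)*y/2) + C3*airybi(2^(2/3)*y/2), y)


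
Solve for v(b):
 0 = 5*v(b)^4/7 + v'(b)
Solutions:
 v(b) = 7^(1/3)*(1/(C1 + 15*b))^(1/3)
 v(b) = 7^(1/3)*(-3^(2/3) - 3*3^(1/6)*I)*(1/(C1 + 5*b))^(1/3)/6
 v(b) = 7^(1/3)*(-3^(2/3) + 3*3^(1/6)*I)*(1/(C1 + 5*b))^(1/3)/6


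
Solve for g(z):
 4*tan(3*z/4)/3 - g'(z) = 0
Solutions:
 g(z) = C1 - 16*log(cos(3*z/4))/9


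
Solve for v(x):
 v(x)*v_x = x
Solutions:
 v(x) = -sqrt(C1 + x^2)
 v(x) = sqrt(C1 + x^2)


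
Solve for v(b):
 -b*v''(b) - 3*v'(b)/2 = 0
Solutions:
 v(b) = C1 + C2/sqrt(b)


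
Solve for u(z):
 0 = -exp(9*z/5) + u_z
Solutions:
 u(z) = C1 + 5*exp(9*z/5)/9


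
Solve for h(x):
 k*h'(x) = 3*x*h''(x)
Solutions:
 h(x) = C1 + x^(re(k)/3 + 1)*(C2*sin(log(x)*Abs(im(k))/3) + C3*cos(log(x)*im(k)/3))


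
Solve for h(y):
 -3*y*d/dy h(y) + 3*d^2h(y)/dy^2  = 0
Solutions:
 h(y) = C1 + C2*erfi(sqrt(2)*y/2)


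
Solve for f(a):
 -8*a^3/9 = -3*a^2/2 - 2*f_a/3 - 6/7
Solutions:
 f(a) = C1 + a^4/3 - 3*a^3/4 - 9*a/7


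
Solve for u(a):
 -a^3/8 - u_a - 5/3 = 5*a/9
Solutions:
 u(a) = C1 - a^4/32 - 5*a^2/18 - 5*a/3


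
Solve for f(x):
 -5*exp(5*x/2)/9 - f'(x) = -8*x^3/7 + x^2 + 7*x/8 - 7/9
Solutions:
 f(x) = C1 + 2*x^4/7 - x^3/3 - 7*x^2/16 + 7*x/9 - 2*exp(5*x/2)/9


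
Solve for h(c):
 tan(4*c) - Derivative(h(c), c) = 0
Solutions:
 h(c) = C1 - log(cos(4*c))/4


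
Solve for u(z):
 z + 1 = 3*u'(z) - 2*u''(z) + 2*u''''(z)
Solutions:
 u(z) = C1 + C2*exp(6^(1/3)*z*(2*6^(1/3)/(sqrt(681) + 27)^(1/3) + (sqrt(681) + 27)^(1/3))/12)*sin(2^(1/3)*3^(1/6)*z*(-3^(2/3)*(sqrt(681) + 27)^(1/3) + 6*2^(1/3)/(sqrt(681) + 27)^(1/3))/12) + C3*exp(6^(1/3)*z*(2*6^(1/3)/(sqrt(681) + 27)^(1/3) + (sqrt(681) + 27)^(1/3))/12)*cos(2^(1/3)*3^(1/6)*z*(-3^(2/3)*(sqrt(681) + 27)^(1/3) + 6*2^(1/3)/(sqrt(681) + 27)^(1/3))/12) + C4*exp(-6^(1/3)*z*(2*6^(1/3)/(sqrt(681) + 27)^(1/3) + (sqrt(681) + 27)^(1/3))/6) + z^2/6 + 5*z/9


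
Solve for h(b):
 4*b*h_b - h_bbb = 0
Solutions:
 h(b) = C1 + Integral(C2*airyai(2^(2/3)*b) + C3*airybi(2^(2/3)*b), b)


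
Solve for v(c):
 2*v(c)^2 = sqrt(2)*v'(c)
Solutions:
 v(c) = -1/(C1 + sqrt(2)*c)


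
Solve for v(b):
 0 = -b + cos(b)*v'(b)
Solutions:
 v(b) = C1 + Integral(b/cos(b), b)


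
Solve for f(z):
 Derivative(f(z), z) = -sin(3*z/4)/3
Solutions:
 f(z) = C1 + 4*cos(3*z/4)/9


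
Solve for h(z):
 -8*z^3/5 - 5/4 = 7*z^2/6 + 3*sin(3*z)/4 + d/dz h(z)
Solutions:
 h(z) = C1 - 2*z^4/5 - 7*z^3/18 - 5*z/4 + cos(3*z)/4


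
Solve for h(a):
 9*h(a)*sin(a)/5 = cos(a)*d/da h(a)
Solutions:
 h(a) = C1/cos(a)^(9/5)


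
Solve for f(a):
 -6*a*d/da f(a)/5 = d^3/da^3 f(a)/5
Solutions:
 f(a) = C1 + Integral(C2*airyai(-6^(1/3)*a) + C3*airybi(-6^(1/3)*a), a)


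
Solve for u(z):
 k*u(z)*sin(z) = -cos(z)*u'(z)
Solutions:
 u(z) = C1*exp(k*log(cos(z)))


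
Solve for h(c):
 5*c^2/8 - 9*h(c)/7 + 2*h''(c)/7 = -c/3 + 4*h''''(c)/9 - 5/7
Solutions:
 h(c) = 35*c^2/72 + 7*c/27 + (C1*sin(3*sqrt(2)*7^(3/4)*c*sin(atan(3*sqrt(3))/2)/14) + C2*cos(3*sqrt(2)*7^(3/4)*c*sin(atan(3*sqrt(3))/2)/14))*exp(-3*sqrt(2)*7^(3/4)*c*cos(atan(3*sqrt(3))/2)/14) + (C3*sin(3*sqrt(2)*7^(3/4)*c*sin(atan(3*sqrt(3))/2)/14) + C4*cos(3*sqrt(2)*7^(3/4)*c*sin(atan(3*sqrt(3))/2)/14))*exp(3*sqrt(2)*7^(3/4)*c*cos(atan(3*sqrt(3))/2)/14) + 125/162


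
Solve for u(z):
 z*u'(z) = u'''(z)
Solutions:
 u(z) = C1 + Integral(C2*airyai(z) + C3*airybi(z), z)


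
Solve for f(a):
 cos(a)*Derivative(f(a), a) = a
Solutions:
 f(a) = C1 + Integral(a/cos(a), a)


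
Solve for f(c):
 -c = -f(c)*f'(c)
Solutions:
 f(c) = -sqrt(C1 + c^2)
 f(c) = sqrt(C1 + c^2)


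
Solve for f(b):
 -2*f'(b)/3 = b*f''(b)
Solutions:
 f(b) = C1 + C2*b^(1/3)


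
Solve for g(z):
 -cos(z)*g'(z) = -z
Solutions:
 g(z) = C1 + Integral(z/cos(z), z)


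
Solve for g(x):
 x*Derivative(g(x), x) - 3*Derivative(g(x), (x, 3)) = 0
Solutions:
 g(x) = C1 + Integral(C2*airyai(3^(2/3)*x/3) + C3*airybi(3^(2/3)*x/3), x)


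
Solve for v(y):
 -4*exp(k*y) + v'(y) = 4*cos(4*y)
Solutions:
 v(y) = C1 + sin(4*y) + 4*exp(k*y)/k


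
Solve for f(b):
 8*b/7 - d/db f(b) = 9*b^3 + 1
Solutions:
 f(b) = C1 - 9*b^4/4 + 4*b^2/7 - b


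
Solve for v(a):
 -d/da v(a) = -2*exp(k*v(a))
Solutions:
 v(a) = Piecewise((log(-1/(C1*k + 2*a*k))/k, Ne(k, 0)), (nan, True))
 v(a) = Piecewise((C1 + 2*a, Eq(k, 0)), (nan, True))


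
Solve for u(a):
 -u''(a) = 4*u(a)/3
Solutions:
 u(a) = C1*sin(2*sqrt(3)*a/3) + C2*cos(2*sqrt(3)*a/3)


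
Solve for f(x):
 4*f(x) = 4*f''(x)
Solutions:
 f(x) = C1*exp(-x) + C2*exp(x)


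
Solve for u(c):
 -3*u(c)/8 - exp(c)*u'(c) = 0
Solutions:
 u(c) = C1*exp(3*exp(-c)/8)


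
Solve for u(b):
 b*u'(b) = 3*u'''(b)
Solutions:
 u(b) = C1 + Integral(C2*airyai(3^(2/3)*b/3) + C3*airybi(3^(2/3)*b/3), b)


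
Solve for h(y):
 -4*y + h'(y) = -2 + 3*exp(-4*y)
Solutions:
 h(y) = C1 + 2*y^2 - 2*y - 3*exp(-4*y)/4


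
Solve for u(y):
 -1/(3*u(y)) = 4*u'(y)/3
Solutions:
 u(y) = -sqrt(C1 - 2*y)/2
 u(y) = sqrt(C1 - 2*y)/2


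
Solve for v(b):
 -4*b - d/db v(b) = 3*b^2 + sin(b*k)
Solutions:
 v(b) = C1 - b^3 - 2*b^2 + cos(b*k)/k


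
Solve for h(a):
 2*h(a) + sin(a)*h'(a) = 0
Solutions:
 h(a) = C1*(cos(a) + 1)/(cos(a) - 1)


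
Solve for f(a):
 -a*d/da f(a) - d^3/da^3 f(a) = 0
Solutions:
 f(a) = C1 + Integral(C2*airyai(-a) + C3*airybi(-a), a)


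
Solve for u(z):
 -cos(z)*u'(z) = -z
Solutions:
 u(z) = C1 + Integral(z/cos(z), z)


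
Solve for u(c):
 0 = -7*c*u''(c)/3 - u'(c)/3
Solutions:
 u(c) = C1 + C2*c^(6/7)


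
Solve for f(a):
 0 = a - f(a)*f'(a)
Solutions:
 f(a) = -sqrt(C1 + a^2)
 f(a) = sqrt(C1 + a^2)


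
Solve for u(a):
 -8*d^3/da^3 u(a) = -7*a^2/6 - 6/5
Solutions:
 u(a) = C1 + C2*a + C3*a^2 + 7*a^5/2880 + a^3/40


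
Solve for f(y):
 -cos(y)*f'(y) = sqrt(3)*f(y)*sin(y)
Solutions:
 f(y) = C1*cos(y)^(sqrt(3))


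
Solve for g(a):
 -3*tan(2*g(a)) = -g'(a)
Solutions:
 g(a) = -asin(C1*exp(6*a))/2 + pi/2
 g(a) = asin(C1*exp(6*a))/2


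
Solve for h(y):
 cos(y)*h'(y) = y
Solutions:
 h(y) = C1 + Integral(y/cos(y), y)


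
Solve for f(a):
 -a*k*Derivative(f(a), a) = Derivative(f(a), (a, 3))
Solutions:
 f(a) = C1 + Integral(C2*airyai(a*(-k)^(1/3)) + C3*airybi(a*(-k)^(1/3)), a)


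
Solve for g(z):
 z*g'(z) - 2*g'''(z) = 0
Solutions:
 g(z) = C1 + Integral(C2*airyai(2^(2/3)*z/2) + C3*airybi(2^(2/3)*z/2), z)


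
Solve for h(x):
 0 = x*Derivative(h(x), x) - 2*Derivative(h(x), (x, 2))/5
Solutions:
 h(x) = C1 + C2*erfi(sqrt(5)*x/2)


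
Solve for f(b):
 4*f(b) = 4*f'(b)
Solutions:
 f(b) = C1*exp(b)


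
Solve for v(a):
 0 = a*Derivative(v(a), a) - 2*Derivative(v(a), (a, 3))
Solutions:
 v(a) = C1 + Integral(C2*airyai(2^(2/3)*a/2) + C3*airybi(2^(2/3)*a/2), a)


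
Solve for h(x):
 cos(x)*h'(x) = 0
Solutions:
 h(x) = C1


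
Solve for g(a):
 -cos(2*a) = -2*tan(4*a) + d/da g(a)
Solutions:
 g(a) = C1 - log(cos(4*a))/2 - sin(2*a)/2


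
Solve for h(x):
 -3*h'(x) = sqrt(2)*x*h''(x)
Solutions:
 h(x) = C1 + C2*x^(1 - 3*sqrt(2)/2)


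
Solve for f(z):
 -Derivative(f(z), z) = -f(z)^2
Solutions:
 f(z) = -1/(C1 + z)


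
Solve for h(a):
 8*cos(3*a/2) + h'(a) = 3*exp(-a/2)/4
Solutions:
 h(a) = C1 - 16*sin(3*a/2)/3 - 3*exp(-a/2)/2


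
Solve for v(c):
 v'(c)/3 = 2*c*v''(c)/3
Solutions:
 v(c) = C1 + C2*c^(3/2)


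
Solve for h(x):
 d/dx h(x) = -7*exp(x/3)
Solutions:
 h(x) = C1 - 21*exp(x/3)


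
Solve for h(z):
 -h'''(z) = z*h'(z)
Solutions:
 h(z) = C1 + Integral(C2*airyai(-z) + C3*airybi(-z), z)


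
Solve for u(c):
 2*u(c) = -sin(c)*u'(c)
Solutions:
 u(c) = C1*(cos(c) + 1)/(cos(c) - 1)


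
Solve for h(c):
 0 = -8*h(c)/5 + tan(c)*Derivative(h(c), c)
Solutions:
 h(c) = C1*sin(c)^(8/5)


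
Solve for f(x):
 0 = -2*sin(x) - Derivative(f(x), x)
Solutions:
 f(x) = C1 + 2*cos(x)


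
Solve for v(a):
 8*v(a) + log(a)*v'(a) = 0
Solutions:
 v(a) = C1*exp(-8*li(a))


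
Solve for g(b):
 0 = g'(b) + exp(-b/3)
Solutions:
 g(b) = C1 + 3*exp(-b/3)


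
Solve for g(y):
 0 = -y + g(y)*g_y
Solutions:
 g(y) = -sqrt(C1 + y^2)
 g(y) = sqrt(C1 + y^2)


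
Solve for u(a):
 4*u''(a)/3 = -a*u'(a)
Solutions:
 u(a) = C1 + C2*erf(sqrt(6)*a/4)


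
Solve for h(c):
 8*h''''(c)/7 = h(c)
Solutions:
 h(c) = C1*exp(-14^(1/4)*c/2) + C2*exp(14^(1/4)*c/2) + C3*sin(14^(1/4)*c/2) + C4*cos(14^(1/4)*c/2)


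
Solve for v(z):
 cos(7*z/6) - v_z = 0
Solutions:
 v(z) = C1 + 6*sin(7*z/6)/7


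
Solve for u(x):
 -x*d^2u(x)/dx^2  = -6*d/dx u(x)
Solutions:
 u(x) = C1 + C2*x^7


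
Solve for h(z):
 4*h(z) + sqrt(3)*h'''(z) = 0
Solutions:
 h(z) = C3*exp(-2^(2/3)*3^(5/6)*z/3) + (C1*sin(2^(2/3)*3^(1/3)*z/2) + C2*cos(2^(2/3)*3^(1/3)*z/2))*exp(2^(2/3)*3^(5/6)*z/6)


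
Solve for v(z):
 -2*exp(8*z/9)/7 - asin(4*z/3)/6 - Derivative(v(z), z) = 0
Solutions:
 v(z) = C1 - z*asin(4*z/3)/6 - sqrt(9 - 16*z^2)/24 - 9*exp(8*z/9)/28


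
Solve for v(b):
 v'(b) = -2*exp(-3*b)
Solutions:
 v(b) = C1 + 2*exp(-3*b)/3


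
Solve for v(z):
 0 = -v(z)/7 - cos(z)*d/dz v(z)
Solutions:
 v(z) = C1*(sin(z) - 1)^(1/14)/(sin(z) + 1)^(1/14)


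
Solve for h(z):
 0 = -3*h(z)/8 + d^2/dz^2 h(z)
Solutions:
 h(z) = C1*exp(-sqrt(6)*z/4) + C2*exp(sqrt(6)*z/4)


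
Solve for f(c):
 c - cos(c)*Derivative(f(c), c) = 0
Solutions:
 f(c) = C1 + Integral(c/cos(c), c)


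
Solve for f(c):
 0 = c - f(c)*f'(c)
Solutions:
 f(c) = -sqrt(C1 + c^2)
 f(c) = sqrt(C1 + c^2)


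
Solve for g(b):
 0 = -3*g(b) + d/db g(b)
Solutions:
 g(b) = C1*exp(3*b)


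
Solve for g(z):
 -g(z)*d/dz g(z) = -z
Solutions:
 g(z) = -sqrt(C1 + z^2)
 g(z) = sqrt(C1 + z^2)


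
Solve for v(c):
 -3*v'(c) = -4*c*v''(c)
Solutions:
 v(c) = C1 + C2*c^(7/4)


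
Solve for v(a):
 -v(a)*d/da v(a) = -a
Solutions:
 v(a) = -sqrt(C1 + a^2)
 v(a) = sqrt(C1 + a^2)


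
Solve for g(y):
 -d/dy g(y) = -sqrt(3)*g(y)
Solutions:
 g(y) = C1*exp(sqrt(3)*y)


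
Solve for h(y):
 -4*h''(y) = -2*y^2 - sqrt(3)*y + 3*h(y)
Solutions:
 h(y) = C1*sin(sqrt(3)*y/2) + C2*cos(sqrt(3)*y/2) + 2*y^2/3 + sqrt(3)*y/3 - 16/9


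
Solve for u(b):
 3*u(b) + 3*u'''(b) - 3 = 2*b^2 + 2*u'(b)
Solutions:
 u(b) = C1*exp(2^(1/3)*b*(4/(sqrt(697) + 27)^(1/3) + 2^(1/3)*(sqrt(697) + 27)^(1/3))/12)*sin(2^(1/3)*sqrt(3)*b*(-2^(1/3)*(sqrt(697) + 27)^(1/3) + 4/(sqrt(697) + 27)^(1/3))/12) + C2*exp(2^(1/3)*b*(4/(sqrt(697) + 27)^(1/3) + 2^(1/3)*(sqrt(697) + 27)^(1/3))/12)*cos(2^(1/3)*sqrt(3)*b*(-2^(1/3)*(sqrt(697) + 27)^(1/3) + 4/(sqrt(697) + 27)^(1/3))/12) + C3*exp(-2^(1/3)*b*(4/(sqrt(697) + 27)^(1/3) + 2^(1/3)*(sqrt(697) + 27)^(1/3))/6) + 2*b^2/3 + 8*b/9 + 43/27


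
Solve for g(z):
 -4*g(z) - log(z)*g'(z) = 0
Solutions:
 g(z) = C1*exp(-4*li(z))


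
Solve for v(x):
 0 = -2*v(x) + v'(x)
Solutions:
 v(x) = C1*exp(2*x)


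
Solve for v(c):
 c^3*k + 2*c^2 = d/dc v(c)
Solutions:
 v(c) = C1 + c^4*k/4 + 2*c^3/3
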